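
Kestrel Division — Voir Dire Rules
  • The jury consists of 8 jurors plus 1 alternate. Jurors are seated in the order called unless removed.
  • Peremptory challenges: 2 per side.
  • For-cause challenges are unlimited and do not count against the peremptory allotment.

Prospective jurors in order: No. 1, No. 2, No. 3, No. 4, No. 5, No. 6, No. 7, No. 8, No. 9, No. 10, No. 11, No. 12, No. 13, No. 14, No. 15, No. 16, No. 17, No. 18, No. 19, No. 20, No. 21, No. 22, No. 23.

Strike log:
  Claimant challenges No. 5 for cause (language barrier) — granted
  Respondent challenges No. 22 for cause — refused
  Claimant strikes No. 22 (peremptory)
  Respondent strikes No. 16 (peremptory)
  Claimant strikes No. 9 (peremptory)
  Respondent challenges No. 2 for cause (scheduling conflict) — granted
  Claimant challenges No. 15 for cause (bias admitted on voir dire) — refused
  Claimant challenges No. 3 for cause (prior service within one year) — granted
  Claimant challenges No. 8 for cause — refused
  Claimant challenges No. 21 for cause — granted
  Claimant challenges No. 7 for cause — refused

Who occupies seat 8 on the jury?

12

Removed: #2, #3, #5, #9, #16, #21, #22. (#7, #8, #15 stay — for-cause denied.)
Filling seats in venire order through position 8: #1, #4, #6, #7, #8, #10, #11, #12.
So seat 8 is #12.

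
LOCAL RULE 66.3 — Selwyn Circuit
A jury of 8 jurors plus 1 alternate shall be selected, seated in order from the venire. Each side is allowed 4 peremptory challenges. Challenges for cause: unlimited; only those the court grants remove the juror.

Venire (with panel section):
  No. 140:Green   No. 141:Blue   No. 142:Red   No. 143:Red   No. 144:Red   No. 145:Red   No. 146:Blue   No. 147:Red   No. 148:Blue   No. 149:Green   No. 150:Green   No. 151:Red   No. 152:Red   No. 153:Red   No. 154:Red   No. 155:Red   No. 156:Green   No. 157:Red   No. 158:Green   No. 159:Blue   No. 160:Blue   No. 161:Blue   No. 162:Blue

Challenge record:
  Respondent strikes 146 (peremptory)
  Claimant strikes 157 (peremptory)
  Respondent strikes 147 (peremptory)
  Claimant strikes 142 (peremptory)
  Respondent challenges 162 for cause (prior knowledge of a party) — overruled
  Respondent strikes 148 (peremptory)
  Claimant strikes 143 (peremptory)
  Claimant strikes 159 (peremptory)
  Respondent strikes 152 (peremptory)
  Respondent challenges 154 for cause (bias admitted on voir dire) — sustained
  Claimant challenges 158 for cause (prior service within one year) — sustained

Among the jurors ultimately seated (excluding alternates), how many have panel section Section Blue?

Removed: #142, #143, #146, #147, #148, #152, #154, #157, #158, #159.
Seated jurors 1–8: #140, #141, #144, #145, #149, #150, #151, #153 (alternates #155 not counted).
Of those, in Section Blue: #141 → 1.

1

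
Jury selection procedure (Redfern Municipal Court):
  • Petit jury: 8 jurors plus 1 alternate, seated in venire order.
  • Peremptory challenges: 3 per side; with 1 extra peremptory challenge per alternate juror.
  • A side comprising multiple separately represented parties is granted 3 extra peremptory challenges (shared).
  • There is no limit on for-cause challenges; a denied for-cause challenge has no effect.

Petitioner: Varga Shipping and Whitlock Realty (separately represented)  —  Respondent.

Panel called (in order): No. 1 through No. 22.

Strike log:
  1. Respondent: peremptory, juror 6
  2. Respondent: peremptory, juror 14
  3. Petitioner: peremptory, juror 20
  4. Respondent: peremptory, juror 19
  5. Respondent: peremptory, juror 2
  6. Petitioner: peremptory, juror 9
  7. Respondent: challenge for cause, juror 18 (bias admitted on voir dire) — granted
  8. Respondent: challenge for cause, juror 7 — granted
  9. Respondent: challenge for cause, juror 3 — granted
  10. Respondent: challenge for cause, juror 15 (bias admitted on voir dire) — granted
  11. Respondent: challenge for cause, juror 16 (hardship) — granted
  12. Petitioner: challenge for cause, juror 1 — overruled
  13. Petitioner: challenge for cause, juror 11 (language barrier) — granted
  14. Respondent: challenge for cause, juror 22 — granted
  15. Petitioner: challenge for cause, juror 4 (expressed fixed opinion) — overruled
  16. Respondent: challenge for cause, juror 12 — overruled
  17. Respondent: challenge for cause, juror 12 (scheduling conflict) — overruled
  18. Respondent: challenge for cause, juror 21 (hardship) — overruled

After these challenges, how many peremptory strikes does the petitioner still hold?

Petitioner allotment: 3 base + 1 × 1 alternate + 3 multi-party = 7.
Petitioner peremptories used: #20, #9 — 2 (for-cause on #1, #11, #4 don't count).
Remaining: 7 − 2 = 5.

5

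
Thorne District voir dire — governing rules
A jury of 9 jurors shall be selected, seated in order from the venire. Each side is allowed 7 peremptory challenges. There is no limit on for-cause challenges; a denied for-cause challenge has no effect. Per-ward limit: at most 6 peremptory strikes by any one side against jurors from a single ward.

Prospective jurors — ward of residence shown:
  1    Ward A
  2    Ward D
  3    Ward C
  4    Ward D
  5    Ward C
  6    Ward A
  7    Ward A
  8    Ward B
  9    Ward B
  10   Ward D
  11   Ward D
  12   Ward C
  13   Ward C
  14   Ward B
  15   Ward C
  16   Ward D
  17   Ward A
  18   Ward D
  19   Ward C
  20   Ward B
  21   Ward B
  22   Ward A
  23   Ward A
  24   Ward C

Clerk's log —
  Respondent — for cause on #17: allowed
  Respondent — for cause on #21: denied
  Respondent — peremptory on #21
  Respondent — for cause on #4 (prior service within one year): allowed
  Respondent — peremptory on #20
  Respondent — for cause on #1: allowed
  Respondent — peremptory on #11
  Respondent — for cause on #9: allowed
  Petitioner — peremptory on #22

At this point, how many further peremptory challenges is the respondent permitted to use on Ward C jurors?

Respondent peremptories so far: #21, #20, #11 — 3 of 7 used, 4 left overall.
Against Ward C: none yet — per-ward cap 6 leaves 6.
Binding limit: min(4, 6) = 4.

4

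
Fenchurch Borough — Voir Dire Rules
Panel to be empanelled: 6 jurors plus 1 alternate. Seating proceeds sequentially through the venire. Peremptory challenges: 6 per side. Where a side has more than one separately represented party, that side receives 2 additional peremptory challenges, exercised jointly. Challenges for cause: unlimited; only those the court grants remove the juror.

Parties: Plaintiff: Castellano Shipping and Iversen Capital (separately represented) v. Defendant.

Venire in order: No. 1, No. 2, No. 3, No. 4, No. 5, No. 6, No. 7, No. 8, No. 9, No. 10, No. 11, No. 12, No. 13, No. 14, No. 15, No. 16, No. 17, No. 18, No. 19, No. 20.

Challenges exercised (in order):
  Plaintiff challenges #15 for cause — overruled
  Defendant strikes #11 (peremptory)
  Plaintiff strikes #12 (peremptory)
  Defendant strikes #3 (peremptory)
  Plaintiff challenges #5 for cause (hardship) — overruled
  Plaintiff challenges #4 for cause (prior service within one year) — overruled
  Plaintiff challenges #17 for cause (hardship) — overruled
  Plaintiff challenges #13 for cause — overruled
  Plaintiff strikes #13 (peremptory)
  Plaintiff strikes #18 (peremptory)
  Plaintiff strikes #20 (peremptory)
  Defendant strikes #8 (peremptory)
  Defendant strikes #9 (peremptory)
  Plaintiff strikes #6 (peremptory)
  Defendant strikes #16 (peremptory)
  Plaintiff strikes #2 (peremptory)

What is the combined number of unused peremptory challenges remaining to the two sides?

3

Plaintiff allotment: 6 base + 2 multi-party = 8. Defendant allotment: 6.
Plaintiff peremptories used: #12, #13, #18, #20, #6, #2 — 6 (for-cause on #15, #5, #4, #17, #13 don't count).
Defendant peremptories used: #11, #3, #8, #9, #16 — 5.
Remaining: (8 − 6) + (6 − 5) = 3.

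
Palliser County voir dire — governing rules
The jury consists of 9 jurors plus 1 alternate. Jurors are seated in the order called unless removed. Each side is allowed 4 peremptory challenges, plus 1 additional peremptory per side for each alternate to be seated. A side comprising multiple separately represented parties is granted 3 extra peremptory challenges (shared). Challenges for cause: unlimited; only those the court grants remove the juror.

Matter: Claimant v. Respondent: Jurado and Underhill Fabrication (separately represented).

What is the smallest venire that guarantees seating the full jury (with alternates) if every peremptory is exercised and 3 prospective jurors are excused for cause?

Seats to fill: 9 + 1 alternates = 10.
Peremptories — Claimant: 4 + 1×1 = 5; Respondent: 4 + 1×1 + 3 = 8; total 13.
For-cause removals: 3.
Minimum venire: 10 + 13 + 3 = 26.

26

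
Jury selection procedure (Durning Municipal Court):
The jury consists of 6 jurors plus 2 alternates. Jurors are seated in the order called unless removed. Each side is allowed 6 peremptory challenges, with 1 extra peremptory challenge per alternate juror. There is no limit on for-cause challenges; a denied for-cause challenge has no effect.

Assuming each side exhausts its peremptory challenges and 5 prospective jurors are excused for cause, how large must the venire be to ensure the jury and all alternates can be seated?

Seats to fill: 6 + 2 alternates = 8.
Peremptories: 6 + 1×2 = 8 per side × 2 sides = 16.
For-cause removals: 5.
Minimum venire: 8 + 16 + 5 = 29.

29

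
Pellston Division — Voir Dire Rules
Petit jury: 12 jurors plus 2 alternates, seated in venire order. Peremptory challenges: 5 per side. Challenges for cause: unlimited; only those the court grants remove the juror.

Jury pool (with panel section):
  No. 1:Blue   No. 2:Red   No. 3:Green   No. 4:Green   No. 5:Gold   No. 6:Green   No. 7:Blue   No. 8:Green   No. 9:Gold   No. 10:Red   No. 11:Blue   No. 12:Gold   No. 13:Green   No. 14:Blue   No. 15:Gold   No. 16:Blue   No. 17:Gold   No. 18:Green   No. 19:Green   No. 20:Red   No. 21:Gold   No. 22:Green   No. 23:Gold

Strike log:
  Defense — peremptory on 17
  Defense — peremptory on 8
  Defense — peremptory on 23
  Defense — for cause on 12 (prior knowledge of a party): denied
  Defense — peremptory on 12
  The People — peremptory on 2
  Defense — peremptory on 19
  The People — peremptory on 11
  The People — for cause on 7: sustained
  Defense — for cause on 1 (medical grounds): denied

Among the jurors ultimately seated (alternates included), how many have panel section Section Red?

2

Removed: #2, #7, #8, #11, #12, #17, #19, #23.
Seated (14 incl. alternates): #1, #3, #4, #5, #6, #9, #10, #13, #14, #15, #16, #18, #20, #21.
Of those, in Section Red: #10, #20 → 2.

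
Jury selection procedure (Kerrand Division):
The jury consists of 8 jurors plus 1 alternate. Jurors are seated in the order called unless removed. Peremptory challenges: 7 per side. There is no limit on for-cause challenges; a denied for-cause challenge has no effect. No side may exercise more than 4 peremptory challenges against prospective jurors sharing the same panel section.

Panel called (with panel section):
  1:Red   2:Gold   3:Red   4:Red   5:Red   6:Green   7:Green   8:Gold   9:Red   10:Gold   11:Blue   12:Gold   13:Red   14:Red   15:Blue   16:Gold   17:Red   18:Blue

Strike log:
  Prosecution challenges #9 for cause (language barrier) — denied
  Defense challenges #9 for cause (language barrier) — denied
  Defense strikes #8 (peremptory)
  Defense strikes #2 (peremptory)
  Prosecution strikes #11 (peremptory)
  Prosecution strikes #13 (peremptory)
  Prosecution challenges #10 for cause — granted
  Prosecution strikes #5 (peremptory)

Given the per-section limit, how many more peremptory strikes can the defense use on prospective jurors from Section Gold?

2

Defense peremptories so far: #8, #2 — 2 of 7 used, 5 left overall.
Against Section Gold: #8, #2 — 2 used; per-section cap 4 leaves 2.
Binding limit: min(5, 2) = 2.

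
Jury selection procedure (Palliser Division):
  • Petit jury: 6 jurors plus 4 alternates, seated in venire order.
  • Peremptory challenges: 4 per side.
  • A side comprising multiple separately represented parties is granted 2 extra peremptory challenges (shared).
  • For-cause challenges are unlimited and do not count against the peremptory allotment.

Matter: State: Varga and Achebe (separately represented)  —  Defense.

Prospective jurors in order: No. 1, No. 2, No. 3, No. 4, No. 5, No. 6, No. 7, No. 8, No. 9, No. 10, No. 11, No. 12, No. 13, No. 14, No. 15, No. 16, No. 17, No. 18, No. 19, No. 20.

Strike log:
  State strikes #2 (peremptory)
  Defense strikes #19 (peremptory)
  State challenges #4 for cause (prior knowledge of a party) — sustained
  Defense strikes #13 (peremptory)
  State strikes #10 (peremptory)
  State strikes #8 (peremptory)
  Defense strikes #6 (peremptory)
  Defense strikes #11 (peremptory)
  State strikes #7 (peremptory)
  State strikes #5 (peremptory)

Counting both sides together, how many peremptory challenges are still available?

1

State allotment: 4 base + 2 multi-party = 6. Defense allotment: 4.
State peremptories used: #2, #10, #8, #7, #5 — 5 (the for-cause on #4 doesn't count).
Defense peremptories used: #19, #13, #6, #11 — 4.
Remaining: (6 − 5) + (4 − 4) = 1.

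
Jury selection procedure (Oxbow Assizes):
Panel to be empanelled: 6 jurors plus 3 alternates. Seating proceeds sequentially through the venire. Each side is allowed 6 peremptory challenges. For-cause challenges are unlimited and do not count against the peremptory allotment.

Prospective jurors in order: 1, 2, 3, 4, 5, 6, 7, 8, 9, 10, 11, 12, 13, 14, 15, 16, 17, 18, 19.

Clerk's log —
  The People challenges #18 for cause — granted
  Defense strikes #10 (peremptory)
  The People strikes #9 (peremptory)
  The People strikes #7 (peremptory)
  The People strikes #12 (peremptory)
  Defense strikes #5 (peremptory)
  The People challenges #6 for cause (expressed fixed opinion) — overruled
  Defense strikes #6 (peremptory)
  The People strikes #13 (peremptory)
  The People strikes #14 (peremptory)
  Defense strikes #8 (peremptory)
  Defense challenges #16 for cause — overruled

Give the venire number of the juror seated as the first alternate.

16

Removed: #5, #6, #7, #8, #9, #10, #12, #13, #14, #18. (#16 stays — for-cause denied.)
Seating in order: seats 1–6 → #1, #2, #3, #4, #11, #15; alternates → #16, #17, #19.
So alternate 1 is #16.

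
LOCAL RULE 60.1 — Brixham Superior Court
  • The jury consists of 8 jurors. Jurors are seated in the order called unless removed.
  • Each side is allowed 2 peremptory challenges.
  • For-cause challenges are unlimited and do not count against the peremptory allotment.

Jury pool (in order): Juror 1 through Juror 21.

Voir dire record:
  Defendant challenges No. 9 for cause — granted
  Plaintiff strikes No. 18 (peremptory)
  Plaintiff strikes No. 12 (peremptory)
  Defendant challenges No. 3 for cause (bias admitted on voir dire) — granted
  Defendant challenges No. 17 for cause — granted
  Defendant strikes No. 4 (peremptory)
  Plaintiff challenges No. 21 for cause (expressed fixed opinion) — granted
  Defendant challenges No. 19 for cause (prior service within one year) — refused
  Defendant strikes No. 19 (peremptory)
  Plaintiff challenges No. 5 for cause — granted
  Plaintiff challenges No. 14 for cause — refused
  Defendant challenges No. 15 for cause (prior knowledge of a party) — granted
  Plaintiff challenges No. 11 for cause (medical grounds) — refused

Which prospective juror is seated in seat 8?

13

Removed: #3, #4, #5, #9, #12, #15, #17, #18, #19, #21. (#11, #14 stay — for-cause denied.)
Seating in order: seats 1–8 → #1, #2, #6, #7, #8, #10, #11, #13.
So seat 8 is #13.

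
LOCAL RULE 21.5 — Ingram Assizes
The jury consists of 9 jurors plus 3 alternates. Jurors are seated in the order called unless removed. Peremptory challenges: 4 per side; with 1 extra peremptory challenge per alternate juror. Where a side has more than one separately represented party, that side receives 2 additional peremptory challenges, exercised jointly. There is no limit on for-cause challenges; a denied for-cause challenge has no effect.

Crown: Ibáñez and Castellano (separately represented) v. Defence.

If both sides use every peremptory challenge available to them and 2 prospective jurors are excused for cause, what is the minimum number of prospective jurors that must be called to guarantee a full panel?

Seats to fill: 9 + 3 alternates = 12.
Peremptories — Crown: 4 + 1×3 + 2 = 9; Defence: 4 + 1×3 = 7; total 16.
For-cause removals: 2.
Minimum venire: 12 + 16 + 2 = 30.

30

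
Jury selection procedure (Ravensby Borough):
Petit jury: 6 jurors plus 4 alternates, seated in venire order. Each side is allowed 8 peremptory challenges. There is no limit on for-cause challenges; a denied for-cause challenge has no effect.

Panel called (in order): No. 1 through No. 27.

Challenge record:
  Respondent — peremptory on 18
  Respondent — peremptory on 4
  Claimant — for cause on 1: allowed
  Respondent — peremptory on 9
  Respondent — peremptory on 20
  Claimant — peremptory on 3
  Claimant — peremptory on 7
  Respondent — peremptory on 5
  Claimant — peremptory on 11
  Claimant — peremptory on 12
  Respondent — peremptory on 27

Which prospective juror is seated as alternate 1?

15

Removed: #1, #3, #4, #5, #7, #9, #11, #12, #18, #20, #27.
Seating in order: seats 1–6 → #2, #6, #8, #10, #13, #14; alternates → #15, #16, #17, #19.
So alternate 1 is #15.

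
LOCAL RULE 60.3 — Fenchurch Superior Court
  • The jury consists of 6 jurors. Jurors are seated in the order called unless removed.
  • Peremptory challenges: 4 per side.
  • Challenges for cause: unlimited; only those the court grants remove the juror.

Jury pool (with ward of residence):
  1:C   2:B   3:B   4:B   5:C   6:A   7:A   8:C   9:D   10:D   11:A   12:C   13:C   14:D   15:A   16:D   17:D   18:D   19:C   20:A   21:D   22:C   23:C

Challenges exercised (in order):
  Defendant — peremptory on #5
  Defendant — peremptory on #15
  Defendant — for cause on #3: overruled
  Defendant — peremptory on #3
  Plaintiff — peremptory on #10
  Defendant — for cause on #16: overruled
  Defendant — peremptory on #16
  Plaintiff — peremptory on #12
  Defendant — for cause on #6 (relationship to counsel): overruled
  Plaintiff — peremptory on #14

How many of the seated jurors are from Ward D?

Removed: #3, #5, #10, #12, #14, #15, #16.
Seated jurors 1–6: #1, #2, #4, #6, #7, #8.
None of those are in Ward D → 0.

0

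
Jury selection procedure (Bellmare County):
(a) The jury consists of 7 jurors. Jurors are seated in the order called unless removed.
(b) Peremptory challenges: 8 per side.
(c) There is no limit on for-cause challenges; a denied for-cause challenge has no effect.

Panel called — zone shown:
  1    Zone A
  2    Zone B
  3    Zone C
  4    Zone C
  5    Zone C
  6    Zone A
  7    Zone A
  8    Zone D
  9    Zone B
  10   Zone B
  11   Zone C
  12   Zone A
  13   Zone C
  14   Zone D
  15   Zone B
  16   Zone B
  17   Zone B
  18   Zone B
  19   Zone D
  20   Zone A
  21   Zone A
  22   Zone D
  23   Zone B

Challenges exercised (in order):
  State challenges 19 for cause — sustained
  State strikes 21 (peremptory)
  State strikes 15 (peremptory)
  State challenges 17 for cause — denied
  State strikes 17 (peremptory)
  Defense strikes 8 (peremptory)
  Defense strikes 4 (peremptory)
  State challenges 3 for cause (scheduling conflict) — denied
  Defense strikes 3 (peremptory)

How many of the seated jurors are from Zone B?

3

Removed: #3, #4, #8, #15, #17, #19, #21.
Seated jurors 1–7: #1, #2, #5, #6, #7, #9, #10.
Of those, in Zone B: #2, #9, #10 → 3.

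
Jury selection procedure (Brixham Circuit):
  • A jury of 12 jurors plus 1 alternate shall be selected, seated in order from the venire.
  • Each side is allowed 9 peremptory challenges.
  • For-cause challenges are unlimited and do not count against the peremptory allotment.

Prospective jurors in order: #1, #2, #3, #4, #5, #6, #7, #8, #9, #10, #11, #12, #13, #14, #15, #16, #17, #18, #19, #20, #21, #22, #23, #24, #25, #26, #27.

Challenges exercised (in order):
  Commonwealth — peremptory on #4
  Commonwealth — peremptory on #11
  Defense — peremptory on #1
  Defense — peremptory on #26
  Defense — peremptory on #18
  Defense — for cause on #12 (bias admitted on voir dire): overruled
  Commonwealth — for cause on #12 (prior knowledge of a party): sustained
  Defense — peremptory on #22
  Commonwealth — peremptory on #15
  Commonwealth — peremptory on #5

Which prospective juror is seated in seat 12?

19

Removed: #1, #4, #5, #11, #12, #15, #18, #22, #26.
Seating in order: seats 1–12 → #2, #3, #6, #7, #8, #9, #10, #13, #14, #16, #17, #19; alternates → #20.
So seat 12 is #19.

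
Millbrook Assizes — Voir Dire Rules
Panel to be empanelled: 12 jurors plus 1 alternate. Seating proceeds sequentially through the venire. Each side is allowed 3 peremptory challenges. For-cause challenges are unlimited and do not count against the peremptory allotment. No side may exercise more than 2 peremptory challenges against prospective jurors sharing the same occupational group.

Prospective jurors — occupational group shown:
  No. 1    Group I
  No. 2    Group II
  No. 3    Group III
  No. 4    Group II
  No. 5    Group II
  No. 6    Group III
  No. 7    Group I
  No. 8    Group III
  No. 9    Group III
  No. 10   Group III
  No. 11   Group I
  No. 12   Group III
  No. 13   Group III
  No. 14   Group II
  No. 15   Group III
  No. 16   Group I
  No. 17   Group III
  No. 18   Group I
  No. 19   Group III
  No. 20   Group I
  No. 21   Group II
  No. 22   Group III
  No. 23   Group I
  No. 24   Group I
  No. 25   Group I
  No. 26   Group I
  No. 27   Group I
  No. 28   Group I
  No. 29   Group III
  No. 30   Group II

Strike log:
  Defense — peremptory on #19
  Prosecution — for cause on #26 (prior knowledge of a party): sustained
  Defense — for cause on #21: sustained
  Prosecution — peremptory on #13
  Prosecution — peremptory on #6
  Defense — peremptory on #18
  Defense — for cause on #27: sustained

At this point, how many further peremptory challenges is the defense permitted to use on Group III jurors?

Defense peremptories so far: #19, #18 — 2 of 3 used, 1 left overall.
Against Group III: #19 — 1 used; per-group cap 2 leaves 1.
Binding limit: min(1, 1) = 1.

1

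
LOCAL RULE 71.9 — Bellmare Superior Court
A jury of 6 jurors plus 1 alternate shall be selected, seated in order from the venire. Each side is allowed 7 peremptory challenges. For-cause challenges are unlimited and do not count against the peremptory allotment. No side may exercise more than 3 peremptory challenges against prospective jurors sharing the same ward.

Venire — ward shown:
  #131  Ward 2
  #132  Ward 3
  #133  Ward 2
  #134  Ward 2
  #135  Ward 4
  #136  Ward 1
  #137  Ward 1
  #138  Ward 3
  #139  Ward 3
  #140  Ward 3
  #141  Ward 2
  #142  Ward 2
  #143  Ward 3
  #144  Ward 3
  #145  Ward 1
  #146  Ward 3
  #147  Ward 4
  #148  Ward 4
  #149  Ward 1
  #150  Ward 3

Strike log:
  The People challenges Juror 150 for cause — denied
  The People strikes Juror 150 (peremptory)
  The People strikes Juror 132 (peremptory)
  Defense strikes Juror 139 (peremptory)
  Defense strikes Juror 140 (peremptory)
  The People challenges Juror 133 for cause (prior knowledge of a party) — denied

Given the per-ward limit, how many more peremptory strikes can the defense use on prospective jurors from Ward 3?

1

Defense peremptories so far: #139, #140 — 2 of 7 used, 5 left overall.
Against Ward 3: #139, #140 — 2 used; per-ward cap 3 leaves 1.
Binding limit: min(5, 1) = 1.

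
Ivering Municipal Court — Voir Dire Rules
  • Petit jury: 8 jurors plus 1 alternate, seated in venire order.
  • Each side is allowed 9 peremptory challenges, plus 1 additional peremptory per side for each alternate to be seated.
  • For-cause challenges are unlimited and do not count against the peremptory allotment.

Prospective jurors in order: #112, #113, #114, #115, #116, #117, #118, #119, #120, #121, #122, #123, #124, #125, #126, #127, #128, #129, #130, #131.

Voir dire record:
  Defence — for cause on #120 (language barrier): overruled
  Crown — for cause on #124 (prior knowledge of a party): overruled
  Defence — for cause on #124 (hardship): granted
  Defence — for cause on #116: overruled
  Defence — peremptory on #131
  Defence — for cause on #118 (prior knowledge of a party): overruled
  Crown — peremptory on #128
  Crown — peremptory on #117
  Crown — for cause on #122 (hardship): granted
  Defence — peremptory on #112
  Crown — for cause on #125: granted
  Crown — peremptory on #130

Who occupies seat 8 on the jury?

121

Removed: #112, #117, #122, #124, #125, #128, #130, #131. (#116, #118, #120 stay — for-cause denied.)
Seating in order: seats 1–8 → #113, #114, #115, #116, #118, #119, #120, #121; alternates → #123.
So seat 8 is #121.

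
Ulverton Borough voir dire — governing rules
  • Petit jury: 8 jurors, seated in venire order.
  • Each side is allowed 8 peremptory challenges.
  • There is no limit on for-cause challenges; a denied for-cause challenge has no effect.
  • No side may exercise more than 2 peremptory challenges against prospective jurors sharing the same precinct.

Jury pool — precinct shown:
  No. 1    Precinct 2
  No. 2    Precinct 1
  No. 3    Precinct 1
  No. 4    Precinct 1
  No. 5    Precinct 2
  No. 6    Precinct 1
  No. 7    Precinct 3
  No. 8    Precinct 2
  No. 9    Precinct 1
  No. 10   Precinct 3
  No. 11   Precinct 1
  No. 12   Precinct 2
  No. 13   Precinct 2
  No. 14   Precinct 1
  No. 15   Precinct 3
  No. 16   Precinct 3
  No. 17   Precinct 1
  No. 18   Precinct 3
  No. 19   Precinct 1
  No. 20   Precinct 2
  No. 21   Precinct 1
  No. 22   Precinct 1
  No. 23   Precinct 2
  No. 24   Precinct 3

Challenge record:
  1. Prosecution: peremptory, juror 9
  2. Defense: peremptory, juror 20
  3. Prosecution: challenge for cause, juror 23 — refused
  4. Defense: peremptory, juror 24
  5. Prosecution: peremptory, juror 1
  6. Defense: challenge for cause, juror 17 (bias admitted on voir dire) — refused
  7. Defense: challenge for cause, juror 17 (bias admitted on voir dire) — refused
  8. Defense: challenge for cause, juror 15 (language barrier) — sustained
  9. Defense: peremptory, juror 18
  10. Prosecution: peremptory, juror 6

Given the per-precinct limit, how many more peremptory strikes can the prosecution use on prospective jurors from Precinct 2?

Prosecution peremptories so far: #9, #1, #6 — 3 of 8 used, 5 left overall.
Against Precinct 2: #1 — 1 used; per-precinct cap 2 leaves 1.
Binding limit: min(5, 1) = 1.

1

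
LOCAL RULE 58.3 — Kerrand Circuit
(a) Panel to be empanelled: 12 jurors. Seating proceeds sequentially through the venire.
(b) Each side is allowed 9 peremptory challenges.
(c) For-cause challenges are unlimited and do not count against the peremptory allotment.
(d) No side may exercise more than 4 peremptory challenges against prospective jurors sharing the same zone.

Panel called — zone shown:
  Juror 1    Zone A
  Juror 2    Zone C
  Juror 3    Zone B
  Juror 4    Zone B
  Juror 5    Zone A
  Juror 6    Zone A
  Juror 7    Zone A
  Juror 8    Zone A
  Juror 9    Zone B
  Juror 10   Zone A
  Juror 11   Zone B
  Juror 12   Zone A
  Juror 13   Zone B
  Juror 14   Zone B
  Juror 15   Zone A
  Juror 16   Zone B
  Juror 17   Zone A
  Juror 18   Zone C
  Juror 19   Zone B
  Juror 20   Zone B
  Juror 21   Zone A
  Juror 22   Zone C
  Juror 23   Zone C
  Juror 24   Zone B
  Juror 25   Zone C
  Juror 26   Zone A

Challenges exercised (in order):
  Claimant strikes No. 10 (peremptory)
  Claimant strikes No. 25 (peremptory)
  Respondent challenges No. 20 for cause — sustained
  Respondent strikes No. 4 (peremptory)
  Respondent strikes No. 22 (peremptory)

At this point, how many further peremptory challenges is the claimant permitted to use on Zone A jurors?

Claimant peremptories so far: #10, #25 — 2 of 9 used, 7 left overall.
Against Zone A: #10 — 1 used; per-zone cap 4 leaves 3.
Binding limit: min(7, 3) = 3.

3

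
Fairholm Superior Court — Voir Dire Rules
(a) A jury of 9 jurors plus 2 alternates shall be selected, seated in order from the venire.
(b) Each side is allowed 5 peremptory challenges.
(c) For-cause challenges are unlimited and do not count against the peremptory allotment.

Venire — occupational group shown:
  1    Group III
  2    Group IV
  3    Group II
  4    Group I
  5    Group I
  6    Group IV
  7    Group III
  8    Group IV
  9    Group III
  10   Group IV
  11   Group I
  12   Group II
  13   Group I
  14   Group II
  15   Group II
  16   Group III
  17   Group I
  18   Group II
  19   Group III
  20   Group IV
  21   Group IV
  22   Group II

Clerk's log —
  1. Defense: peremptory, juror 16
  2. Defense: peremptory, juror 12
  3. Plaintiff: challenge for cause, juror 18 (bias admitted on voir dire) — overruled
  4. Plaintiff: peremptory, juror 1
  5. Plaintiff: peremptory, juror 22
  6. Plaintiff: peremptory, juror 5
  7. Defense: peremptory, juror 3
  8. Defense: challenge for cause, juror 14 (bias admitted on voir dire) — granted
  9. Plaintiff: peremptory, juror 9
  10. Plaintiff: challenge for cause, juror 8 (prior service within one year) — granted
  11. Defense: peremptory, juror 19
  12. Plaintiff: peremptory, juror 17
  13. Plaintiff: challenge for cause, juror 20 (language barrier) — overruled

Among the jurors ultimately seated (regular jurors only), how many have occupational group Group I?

Removed: #1, #3, #5, #8, #9, #12, #14, #16, #17, #19, #22.
Seated jurors 1–9: #2, #4, #6, #7, #10, #11, #13, #15, #18 (alternates #20, #21 not counted).
Of those, in Group I: #4, #11, #13 → 3.

3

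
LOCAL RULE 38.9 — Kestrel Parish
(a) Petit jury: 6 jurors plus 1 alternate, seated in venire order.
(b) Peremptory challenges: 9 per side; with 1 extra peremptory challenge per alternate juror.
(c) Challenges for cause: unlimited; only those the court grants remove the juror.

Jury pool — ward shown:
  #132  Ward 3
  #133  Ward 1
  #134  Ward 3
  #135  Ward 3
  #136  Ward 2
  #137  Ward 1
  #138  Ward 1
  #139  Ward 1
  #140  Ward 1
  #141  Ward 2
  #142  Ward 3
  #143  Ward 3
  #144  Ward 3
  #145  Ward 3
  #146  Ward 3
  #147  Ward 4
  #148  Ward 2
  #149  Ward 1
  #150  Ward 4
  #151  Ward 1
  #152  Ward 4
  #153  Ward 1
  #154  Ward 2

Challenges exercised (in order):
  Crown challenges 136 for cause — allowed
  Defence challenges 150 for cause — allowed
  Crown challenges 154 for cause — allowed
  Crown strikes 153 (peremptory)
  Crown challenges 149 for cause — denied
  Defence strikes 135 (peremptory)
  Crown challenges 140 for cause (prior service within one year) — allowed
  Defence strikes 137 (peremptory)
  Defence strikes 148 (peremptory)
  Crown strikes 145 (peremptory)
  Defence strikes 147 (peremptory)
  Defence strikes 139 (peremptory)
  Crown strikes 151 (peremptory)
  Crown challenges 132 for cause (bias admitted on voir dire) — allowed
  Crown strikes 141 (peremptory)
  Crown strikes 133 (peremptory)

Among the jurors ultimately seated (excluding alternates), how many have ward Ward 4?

Removed: #132, #133, #135, #136, #137, #139, #140, #141, #145, #147, #148, #150, #151, #153, #154.
Seated jurors 1–6: #134, #138, #142, #143, #144, #146 (alternates #149 not counted).
None of those are in Ward 4 → 0.

0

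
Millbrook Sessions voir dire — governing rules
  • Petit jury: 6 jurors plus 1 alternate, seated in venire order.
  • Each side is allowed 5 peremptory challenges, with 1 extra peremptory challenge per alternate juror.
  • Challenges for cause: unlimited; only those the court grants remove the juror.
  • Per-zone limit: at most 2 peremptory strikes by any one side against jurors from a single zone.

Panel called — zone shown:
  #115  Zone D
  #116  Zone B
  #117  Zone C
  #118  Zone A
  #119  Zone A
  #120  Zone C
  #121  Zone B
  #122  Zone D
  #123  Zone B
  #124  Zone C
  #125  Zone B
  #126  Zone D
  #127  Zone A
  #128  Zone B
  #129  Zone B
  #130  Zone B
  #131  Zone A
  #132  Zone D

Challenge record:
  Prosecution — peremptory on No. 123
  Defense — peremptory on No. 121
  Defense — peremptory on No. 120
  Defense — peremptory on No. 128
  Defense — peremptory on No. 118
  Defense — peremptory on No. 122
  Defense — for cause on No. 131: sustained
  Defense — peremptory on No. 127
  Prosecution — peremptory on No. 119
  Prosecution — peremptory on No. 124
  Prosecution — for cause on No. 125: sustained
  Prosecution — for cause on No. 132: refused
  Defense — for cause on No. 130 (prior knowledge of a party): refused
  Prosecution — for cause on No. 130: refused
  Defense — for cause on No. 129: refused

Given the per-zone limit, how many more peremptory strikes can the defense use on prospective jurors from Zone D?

0

Defense peremptories so far: #121, #120, #128, #118, #122, #127 — 6 of 6 used, 0 left overall.
Against Zone D: #122 — 1 used; per-zone cap 2 leaves 1.
Binding limit: min(0, 1) = 0.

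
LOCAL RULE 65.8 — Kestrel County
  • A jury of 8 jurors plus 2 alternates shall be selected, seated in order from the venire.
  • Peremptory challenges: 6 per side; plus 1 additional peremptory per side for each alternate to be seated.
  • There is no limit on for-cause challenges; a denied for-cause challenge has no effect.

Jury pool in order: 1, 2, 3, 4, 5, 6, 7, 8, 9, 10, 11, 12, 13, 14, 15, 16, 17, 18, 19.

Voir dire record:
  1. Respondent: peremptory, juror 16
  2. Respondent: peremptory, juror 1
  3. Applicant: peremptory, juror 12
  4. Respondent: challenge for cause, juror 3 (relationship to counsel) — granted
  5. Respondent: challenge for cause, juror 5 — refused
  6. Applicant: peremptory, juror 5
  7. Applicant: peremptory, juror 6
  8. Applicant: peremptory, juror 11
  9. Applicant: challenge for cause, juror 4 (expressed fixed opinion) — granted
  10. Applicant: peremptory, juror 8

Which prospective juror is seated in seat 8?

17

Removed: #1, #3, #4, #5, #6, #8, #11, #12, #16.
Filling seats in venire order through position 8: #2, #7, #9, #10, #13, #14, #15, #17.
So seat 8 is #17.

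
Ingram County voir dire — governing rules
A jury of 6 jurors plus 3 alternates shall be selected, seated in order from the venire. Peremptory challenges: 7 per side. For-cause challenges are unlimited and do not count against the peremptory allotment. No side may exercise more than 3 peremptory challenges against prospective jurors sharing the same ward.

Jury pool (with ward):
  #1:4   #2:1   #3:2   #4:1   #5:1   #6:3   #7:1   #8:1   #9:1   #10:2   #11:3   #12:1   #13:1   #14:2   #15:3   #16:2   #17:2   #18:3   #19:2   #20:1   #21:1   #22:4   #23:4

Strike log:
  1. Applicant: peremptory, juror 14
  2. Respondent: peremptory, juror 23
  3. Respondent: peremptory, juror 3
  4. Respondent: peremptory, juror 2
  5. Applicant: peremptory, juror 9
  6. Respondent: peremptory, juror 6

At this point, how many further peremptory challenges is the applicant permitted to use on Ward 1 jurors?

Applicant peremptories so far: #14, #9 — 2 of 7 used, 5 left overall.
Against Ward 1: #9 — 1 used; per-ward cap 3 leaves 2.
Binding limit: min(5, 2) = 2.

2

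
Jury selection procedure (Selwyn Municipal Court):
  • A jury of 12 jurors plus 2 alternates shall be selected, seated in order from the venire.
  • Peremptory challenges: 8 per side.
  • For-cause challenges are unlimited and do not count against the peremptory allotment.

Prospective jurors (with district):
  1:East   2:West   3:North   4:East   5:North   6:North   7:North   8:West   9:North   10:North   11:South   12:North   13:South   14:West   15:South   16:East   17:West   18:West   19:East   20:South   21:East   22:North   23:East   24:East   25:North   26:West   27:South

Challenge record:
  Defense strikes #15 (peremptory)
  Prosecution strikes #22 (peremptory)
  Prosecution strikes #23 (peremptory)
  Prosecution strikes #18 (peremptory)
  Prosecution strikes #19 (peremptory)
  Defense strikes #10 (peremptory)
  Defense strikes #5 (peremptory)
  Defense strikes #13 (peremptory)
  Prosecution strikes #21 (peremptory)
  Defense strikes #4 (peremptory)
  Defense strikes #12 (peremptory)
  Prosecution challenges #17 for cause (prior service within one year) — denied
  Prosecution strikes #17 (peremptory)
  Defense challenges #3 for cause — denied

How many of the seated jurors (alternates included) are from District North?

Removed: #4, #5, #10, #12, #13, #15, #17, #18, #19, #21, #22, #23.
Seated (14 incl. alternates): #1, #2, #3, #6, #7, #8, #9, #11, #14, #16, #20, #24, #25, #26.
Of those, in District North: #3, #6, #7, #9, #25 → 5.

5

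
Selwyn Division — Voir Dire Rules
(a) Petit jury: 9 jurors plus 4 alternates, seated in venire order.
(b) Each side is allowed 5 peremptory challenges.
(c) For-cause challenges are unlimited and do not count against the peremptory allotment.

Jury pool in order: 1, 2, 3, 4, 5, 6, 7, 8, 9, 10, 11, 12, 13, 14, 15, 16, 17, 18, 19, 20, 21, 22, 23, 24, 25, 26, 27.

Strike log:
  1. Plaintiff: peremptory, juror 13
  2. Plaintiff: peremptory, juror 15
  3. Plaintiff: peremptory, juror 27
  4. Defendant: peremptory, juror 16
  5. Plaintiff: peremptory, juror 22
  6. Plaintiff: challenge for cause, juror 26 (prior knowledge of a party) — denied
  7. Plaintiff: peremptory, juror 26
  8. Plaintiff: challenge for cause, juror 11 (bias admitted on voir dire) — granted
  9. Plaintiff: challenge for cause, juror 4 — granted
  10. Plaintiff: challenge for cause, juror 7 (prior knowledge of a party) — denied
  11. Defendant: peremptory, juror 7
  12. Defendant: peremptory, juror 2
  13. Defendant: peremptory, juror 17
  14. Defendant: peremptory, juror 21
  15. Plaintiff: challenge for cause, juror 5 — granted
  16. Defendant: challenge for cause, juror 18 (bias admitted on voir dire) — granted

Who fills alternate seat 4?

Removed: #2, #4, #5, #7, #11, #13, #15, #16, #17, #18, #21, #22, #26, #27.
Filling seats in venire order through position 13: #1, #3, #6, #8, #9, #10, #12, #14, #19, #20, #23, #24, #25.
So alternate 4 is #25.

25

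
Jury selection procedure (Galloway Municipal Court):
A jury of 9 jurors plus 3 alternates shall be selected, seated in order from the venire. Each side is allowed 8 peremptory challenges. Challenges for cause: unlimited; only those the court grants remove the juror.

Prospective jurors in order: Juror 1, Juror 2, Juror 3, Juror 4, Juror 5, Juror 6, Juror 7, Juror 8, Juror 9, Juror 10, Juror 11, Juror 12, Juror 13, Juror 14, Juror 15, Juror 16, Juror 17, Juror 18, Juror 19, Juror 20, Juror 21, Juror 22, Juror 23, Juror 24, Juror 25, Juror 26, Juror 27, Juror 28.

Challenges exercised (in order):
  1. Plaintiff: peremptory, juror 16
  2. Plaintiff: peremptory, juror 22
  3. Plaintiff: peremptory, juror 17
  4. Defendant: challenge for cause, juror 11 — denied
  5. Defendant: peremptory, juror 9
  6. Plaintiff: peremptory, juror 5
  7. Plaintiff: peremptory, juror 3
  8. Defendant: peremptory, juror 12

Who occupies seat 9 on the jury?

Removed: #3, #5, #9, #12, #16, #17, #22. (#11 stays — for-cause denied.)
Seating in order: seats 1–9 → #1, #2, #4, #6, #7, #8, #10, #11, #13; alternates → #14, #15, #18.
So seat 9 is #13.

13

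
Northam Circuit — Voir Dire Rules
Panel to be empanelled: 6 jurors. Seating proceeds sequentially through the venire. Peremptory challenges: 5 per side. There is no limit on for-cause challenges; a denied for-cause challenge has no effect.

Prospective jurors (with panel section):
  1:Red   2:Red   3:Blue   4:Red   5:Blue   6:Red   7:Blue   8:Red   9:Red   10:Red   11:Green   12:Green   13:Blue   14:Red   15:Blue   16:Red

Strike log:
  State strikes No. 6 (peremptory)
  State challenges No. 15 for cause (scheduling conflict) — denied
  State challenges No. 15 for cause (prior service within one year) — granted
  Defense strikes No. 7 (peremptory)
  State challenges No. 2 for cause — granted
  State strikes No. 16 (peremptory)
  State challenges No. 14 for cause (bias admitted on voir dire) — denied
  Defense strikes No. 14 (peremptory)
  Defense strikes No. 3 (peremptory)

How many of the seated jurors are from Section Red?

5

Removed: #2, #3, #6, #7, #14, #15, #16.
Seated jurors 1–6: #1, #4, #5, #8, #9, #10.
Of those, in Section Red: #1, #4, #8, #9, #10 → 5.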